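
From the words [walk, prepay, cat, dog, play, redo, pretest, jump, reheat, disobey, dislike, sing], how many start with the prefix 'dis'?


Checking each word for prefix 'dis':
  'walk' -> no (count: 0)
  'prepay' -> no (count: 0)
  'cat' -> no (count: 0)
  'dog' -> no (count: 0)
  'play' -> no (count: 0)
  'redo' -> no (count: 0)
  'pretest' -> no (count: 0)
  'jump' -> no (count: 0)
  'reheat' -> no (count: 0)
  'disobey' -> YES, starts with 'dis' (count: 1)
  'dislike' -> YES, starts with 'dis' (count: 2)
  'sing' -> no (count: 2)
Total with prefix 'dis': 2

2


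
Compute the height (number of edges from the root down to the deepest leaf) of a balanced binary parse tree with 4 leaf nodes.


In a balanced binary tree with n leaves the deepest leaf is ceil(log2(n)) edges below the root.
log2(4) = 2.0000
ceil(2.0000) = 2
height (edges) = 2

2


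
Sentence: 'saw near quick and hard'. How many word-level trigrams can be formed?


Word trigrams from [5] words:
  Trigram 1: (saw near quick)
  Trigram 2: (near quick and)
  Trigram 3: (quick and hard)
Total word trigrams: 5 - 2 = 3

3


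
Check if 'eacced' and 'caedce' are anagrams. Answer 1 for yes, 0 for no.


Sort characters of 'eacced': 'accdee'
Sort characters of 'caedce': 'accdee'
Sorted forms match -> they ARE anagrams
Result: 1

1


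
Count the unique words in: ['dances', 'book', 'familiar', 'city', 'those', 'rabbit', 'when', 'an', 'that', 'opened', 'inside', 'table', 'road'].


Listing all tokens and tracking unique types:
  Token 1: 'dances' -> NEW (unique so far: 1)
  Token 2: 'book' -> NEW (unique so far: 2)
  Token 3: 'familiar' -> NEW (unique so far: 3)
  Token 4: 'city' -> NEW (unique so far: 4)
  Token 5: 'those' -> NEW (unique so far: 5)
  Token 6: 'rabbit' -> NEW (unique so far: 6)
  Token 7: 'when' -> NEW (unique so far: 7)
  Token 8: 'an' -> NEW (unique so far: 8)
  Token 9: 'that' -> NEW (unique so far: 9)
  Token 10: 'opened' -> NEW (unique so far: 10)
  Token 11: 'inside' -> NEW (unique so far: 11)
  Token 12: 'table' -> NEW (unique so far: 12)
  Token 13: 'road' -> NEW (unique so far: 13)
Unique types: ('an', 'book', 'city', 'dances', 'familiar', 'inside', 'opened', 'rabbit', 'road', 'table', 'that', 'those', 'when')
Vocabulary size: 13

13


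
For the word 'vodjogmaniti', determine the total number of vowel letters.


Scanning each character of 'vodjogmaniti':
  Position 1: 'v' -> consonant (running count: 0)
  Position 2: 'o' -> vowel (running count: 1)
  Position 3: 'd' -> consonant (running count: 1)
  Position 4: 'j' -> consonant (running count: 1)
  Position 5: 'o' -> vowel (running count: 2)
  Position 6: 'g' -> consonant (running count: 2)
  Position 7: 'm' -> consonant (running count: 2)
  Position 8: 'a' -> vowel (running count: 3)
  Position 9: 'n' -> consonant (running count: 3)
  Position 10: 'i' -> vowel (running count: 4)
  Position 11: 't' -> consonant (running count: 4)
  Position 12: 'i' -> vowel (running count: 5)
Total vowels: 5

5


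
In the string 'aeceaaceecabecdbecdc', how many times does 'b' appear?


Scanning 'aeceaaceecabecdbecdc' for 'b':
  Position 11: 'b' -> MATCH (count: 1)
  Position 15: 'b' -> MATCH (count: 2)
Total occurrences of 'b': 2

2


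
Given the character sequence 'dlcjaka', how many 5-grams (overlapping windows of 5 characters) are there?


String 'dlcjaka' has length L = 7.
Number of overlapping n-grams = L - n + 1
Substituting: 7 - 5 + 1 = 3

3


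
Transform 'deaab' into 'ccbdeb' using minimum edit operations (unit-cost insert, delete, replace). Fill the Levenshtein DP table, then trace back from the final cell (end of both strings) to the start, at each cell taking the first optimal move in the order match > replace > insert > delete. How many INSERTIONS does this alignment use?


Edit distance = 5. Backtracking from cell (5, 6) with preference match > replace > insert > delete,
then listing the resulting alignment 'deaab' -> 'ccbdeb' left to right:
  Step 1: insert 'c' [insertion #1]
  Step 2: replace d->c
  Step 3: replace e->b
  Step 4: replace a->d
  Step 5: replace a->e
  Step 6: keep 'b'
Total insertions: 1

1


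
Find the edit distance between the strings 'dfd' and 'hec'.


Building DP table for s1='dfd' (len 3) and s2='hec' (len 3):
       h  e  c
    0  1  2  3
  d 1  1  2  3
  f 2  2  2  3
  d 3  3  3  3
Edit distance = dp[3][3] = 3

3


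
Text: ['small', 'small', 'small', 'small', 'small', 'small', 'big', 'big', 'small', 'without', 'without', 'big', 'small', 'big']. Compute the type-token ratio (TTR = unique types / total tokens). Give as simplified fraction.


Tokens: 14
Unique types: ('big', 'small', 'without') = 3
TTR = 3/14
Already in lowest terms.

3/14


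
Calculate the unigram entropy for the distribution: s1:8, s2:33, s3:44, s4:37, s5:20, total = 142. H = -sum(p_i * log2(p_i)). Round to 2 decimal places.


Computing entropy H = -sum(p_i * log2(p_i)):
  s1: p = 8/142 = 0.0563, -p*log2(p) = 0.2338
  s2: p = 33/142 = 0.2324, -p*log2(p) = 0.4893
  s3: p = 44/142 = 0.3099, -p*log2(p) = 0.5238
  s4: p = 37/142 = 0.2606, -p*log2(p) = 0.5056
  s5: p = 20/142 = 0.1408, -p*log2(p) = 0.3983
H = sum of terms = 2.1508
Rounded to 2 decimals: 2.15

2.15


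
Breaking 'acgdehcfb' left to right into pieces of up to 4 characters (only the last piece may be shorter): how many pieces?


'acgdehcfb' has 9 characters.
Chunking with max size 4:
  Chunk 1: 'acgd' (positions 0-3)
  Chunk 2: 'ehcf' (positions 4-7)
  Chunk 3: 'b' (positions 8-8)
Total chunks: ceil(9 / 4) = 3

3


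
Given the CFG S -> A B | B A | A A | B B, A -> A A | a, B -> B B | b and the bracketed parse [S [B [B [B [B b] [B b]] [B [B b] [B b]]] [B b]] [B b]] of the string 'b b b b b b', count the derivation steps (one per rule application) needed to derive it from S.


Every bracketed nonterminal node [X ...] in the tree is produced by exactly one rule application.
Reading the tree off as a leftmost derivation:
  Step 1: S  =>  B B   (applied S -> B B)
  Step 2: B B  =>  B B B   (applied B -> B B)
  Step 3: B B B  =>  B B B B   (applied B -> B B)
  Step 4: B B B B  =>  B B B B B   (applied B -> B B)
  Step 5: B B B B B  =>  b B B B B   (applied B -> b)
  Step 6: b B B B B  =>  b b B B B   (applied B -> b)
  Step 7: b b B B B  =>  b b B B B B   (applied B -> B B)
  Step 8: b b B B B B  =>  b b b B B B   (applied B -> b)
  Step 9: b b b B B B  =>  b b b b B B   (applied B -> b)
  Step 10: b b b b B B  =>  b b b b b B   (applied B -> b)
  Step 11: b b b b b B  =>  b b b b b b   (applied B -> b)
Final yield: b b b b b b
Total rewrite steps: 11

11


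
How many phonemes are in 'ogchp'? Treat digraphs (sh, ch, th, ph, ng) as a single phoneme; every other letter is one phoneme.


Parsing 'ogchp' greedily, digraphs first:
  'o' -> vowel phoneme (phonemes so far: 1)
  'g' -> consonant phoneme (phonemes so far: 2)
  'ch' -> digraph (1 consonant phoneme) (phonemes so far: 3)
  'p' -> consonant phoneme (phonemes so far: 4)
Total phonemes: 4

4


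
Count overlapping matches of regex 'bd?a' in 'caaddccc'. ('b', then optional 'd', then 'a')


Pattern: bd?a means 'b', then optional 'd', then 'a'.
Scanning 'caaddccc' position-by-position:
  Pos 0: window 'caa' -> no
  Pos 1: window 'aad' -> no
  Pos 2: window 'add' -> no
  Pos 3: window 'ddc' -> no
  Pos 4: window 'dcc' -> no
  Pos 5: window 'ccc' -> no
  Pos 6: window 'cc' -> no
  Pos 7: window 'c' -> no
Total matches: 0

0


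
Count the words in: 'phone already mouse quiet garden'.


Counting words by splitting on spaces:
  Word 1: 'phone'
  Word 2: 'already'
  Word 3: 'mouse'
  Word 4: 'quiet'
  Word 5: 'garden'
Total words: 5

5


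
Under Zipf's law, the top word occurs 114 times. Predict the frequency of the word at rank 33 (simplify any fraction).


Zipf's law: freq(rank) = f1 / rank
f1 = 114, rank = 33
freq = 114 / 33
GCD(114, 33) = 3
Simplified: 38/11

38/11


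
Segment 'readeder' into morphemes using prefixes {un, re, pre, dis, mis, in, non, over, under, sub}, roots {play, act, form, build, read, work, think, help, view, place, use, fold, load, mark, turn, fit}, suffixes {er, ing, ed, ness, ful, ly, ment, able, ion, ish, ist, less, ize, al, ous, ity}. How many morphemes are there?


Segmenting 'readeder' against the inventory:
  'read' -> root (morpheme 1)
  'ed' -> suffix (morpheme 2)
  'er' -> suffix (morpheme 3)
Total morphemes: 3

3


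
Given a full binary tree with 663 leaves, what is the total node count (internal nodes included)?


Leaf nodes (terminals): 663
Internal nodes = n - 1 = 663 - 1 = 662
Total = leaves + internal = 663 + 662 = 1325

1325


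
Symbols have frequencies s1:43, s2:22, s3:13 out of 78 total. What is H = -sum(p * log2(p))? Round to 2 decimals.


Computing entropy H = -sum(p_i * log2(p_i)):
  s1: p = 43/78 = 0.5513, -p*log2(p) = 0.4736
  s2: p = 22/78 = 0.2821, -p*log2(p) = 0.5150
  s3: p = 13/78 = 0.1667, -p*log2(p) = 0.4308
H = sum of terms = 1.4194
Rounded to 2 decimals: 1.42

1.42


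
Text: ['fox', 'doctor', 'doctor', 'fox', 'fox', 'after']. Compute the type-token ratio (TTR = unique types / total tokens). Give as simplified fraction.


Tokens: 6
Unique types: ('after', 'doctor', 'fox') = 3
TTR = 3/6
Simplify: divide both by 3 -> 1/2
TTR = 1/2

1/2


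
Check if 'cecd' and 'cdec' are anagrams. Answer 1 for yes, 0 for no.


Sort characters of 'cecd': 'ccde'
Sort characters of 'cdec': 'ccde'
Sorted forms match -> they ARE anagrams
Result: 1

1


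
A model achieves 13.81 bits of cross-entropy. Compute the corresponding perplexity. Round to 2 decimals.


Perplexity formula: PP = 2^H
H = 13.81
PP = 2^13.81
Decompose: 2^13.81 = 2^13 * 2^0.81
2^13 = 8192, 2^0.81 ~ 1.7532114
PP ~ 8192 * 1.7532114 = 14362.3077888
Rounded to 2 decimals: 14362.31

14362.31


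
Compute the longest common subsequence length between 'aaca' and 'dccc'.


DP table for LCS of 'aaca' and 'dccc':
       d  c  c  c
    0  0  0  0  0
  a 0  0  0  0  0
  a 0  0  0  0  0
  c 0  0  1  1  1
  a 0  0  1  1  1
LCS: 'c'
LCS length = 1

1


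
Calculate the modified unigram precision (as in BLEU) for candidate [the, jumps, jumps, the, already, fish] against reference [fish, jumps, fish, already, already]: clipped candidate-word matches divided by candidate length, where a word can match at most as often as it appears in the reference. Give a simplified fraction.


Reference word counts: {'already': 2, 'fish': 2, 'jumps': 1}
Checking each candidate word (with clipping):
  'the' -> not in reference -> no match (matches: 0)
  'jumps' -> in reference (ref count 1, used 1/1) -> match (matches: 1)
  'jumps' -> ref count 1 already used up (1/1) -> clipped, no match (matches: 1)
  'the' -> not in reference -> no match (matches: 1)
  'already' -> in reference (ref count 2, used 1/2) -> match (matches: 2)
  'fish' -> in reference (ref count 2, used 1/2) -> match (matches: 3)
Clipped matches: 3, Candidate length: 6
Precision = 3/6 = 1/2

1/2


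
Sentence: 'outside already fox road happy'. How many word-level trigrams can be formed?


Word trigrams from [5] words:
  Trigram 1: (outside already fox)
  Trigram 2: (already fox road)
  Trigram 3: (fox road happy)
Total word trigrams: 5 - 2 = 3

3


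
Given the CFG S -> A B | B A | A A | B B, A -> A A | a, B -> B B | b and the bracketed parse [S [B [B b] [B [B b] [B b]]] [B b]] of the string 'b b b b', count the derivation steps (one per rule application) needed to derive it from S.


Every bracketed nonterminal node [X ...] in the tree is produced by exactly one rule application.
Reading the tree off as a leftmost derivation:
  Step 1: S  =>  B B   (applied S -> B B)
  Step 2: B B  =>  B B B   (applied B -> B B)
  Step 3: B B B  =>  b B B   (applied B -> b)
  Step 4: b B B  =>  b B B B   (applied B -> B B)
  Step 5: b B B B  =>  b b B B   (applied B -> b)
  Step 6: b b B B  =>  b b b B   (applied B -> b)
  Step 7: b b b B  =>  b b b b   (applied B -> b)
Final yield: b b b b
Total rewrite steps: 7

7


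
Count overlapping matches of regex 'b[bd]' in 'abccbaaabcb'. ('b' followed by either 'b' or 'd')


Pattern: b[bd] means 'b' followed by either 'b' or 'd'.
Scanning 'abccbaaabcb' position-by-position:
  Pos 0: window 'ab' -> no
  Pos 1: window 'bc' -> no
  Pos 2: window 'cc' -> no
  Pos 3: window 'cb' -> no
  Pos 4: window 'ba' -> no
  Pos 5: window 'aa' -> no
  Pos 6: window 'aa' -> no
  Pos 7: window 'ab' -> no
  Pos 8: window 'bc' -> no
  Pos 9: window 'cb' -> no
  Pos 10: window 'b' -> no
Total matches: 0

0


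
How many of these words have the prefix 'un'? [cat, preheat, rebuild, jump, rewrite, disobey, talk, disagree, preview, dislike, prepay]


Checking each word for prefix 'un':
  'cat' -> no (count: 0)
  'preheat' -> no (count: 0)
  'rebuild' -> no (count: 0)
  'jump' -> no (count: 0)
  'rewrite' -> no (count: 0)
  'disobey' -> no (count: 0)
  'talk' -> no (count: 0)
  'disagree' -> no (count: 0)
  'preview' -> no (count: 0)
  'dislike' -> no (count: 0)
  'prepay' -> no (count: 0)
Total with prefix 'un': 0

0


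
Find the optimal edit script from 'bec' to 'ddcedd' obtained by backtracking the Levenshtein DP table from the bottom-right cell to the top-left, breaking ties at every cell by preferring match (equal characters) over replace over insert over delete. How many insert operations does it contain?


Edit distance = 5. Backtracking from cell (3, 6) with preference match > replace > insert > delete,
then listing the resulting alignment 'bec' -> 'ddcedd' left to right:
  Step 1: insert 'd' [insertion #1]
  Step 2: insert 'd' [insertion #2]
  Step 3: replace b->c
  Step 4: keep 'e'
  Step 5: insert 'd' [insertion #3]
  Step 6: replace c->d
Total insertions: 3

3


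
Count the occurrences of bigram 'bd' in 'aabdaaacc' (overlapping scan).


Scanning 'aabdaaacc' for bigram 'bd':
  Position 0: 'aa' -> no
  Position 1: 'ab' -> no
  Position 2: 'bd' -> MATCH
  Position 3: 'da' -> no
  Position 4: 'aa' -> no
  Position 5: 'aa' -> no
  Position 6: 'ac' -> no
  Position 7: 'cc' -> no
Total matches: 1

1


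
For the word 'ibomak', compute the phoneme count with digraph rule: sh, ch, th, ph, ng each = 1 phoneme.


Parsing 'ibomak' greedily, digraphs first:
  'i' -> vowel phoneme (phonemes so far: 1)
  'b' -> consonant phoneme (phonemes so far: 2)
  'o' -> vowel phoneme (phonemes so far: 3)
  'm' -> consonant phoneme (phonemes so far: 4)
  'a' -> vowel phoneme (phonemes so far: 5)
  'k' -> consonant phoneme (phonemes so far: 6)
Total phonemes: 6

6


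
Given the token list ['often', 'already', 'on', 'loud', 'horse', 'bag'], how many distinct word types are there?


Listing all tokens and tracking unique types:
  Token 1: 'often' -> NEW (unique so far: 1)
  Token 2: 'already' -> NEW (unique so far: 2)
  Token 3: 'on' -> NEW (unique so far: 3)
  Token 4: 'loud' -> NEW (unique so far: 4)
  Token 5: 'horse' -> NEW (unique so far: 5)
  Token 6: 'bag' -> NEW (unique so far: 6)
Unique types: ('already', 'bag', 'horse', 'loud', 'often', 'on')
Vocabulary size: 6

6


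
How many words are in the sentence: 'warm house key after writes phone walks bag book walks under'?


Counting words by splitting on spaces:
  Word 1: 'warm'
  Word 2: 'house'
  Word 3: 'key'
  Word 4: 'after'
  Word 5: 'writes'
  Word 6: 'phone'
  Word 7: 'walks'
  Word 8: 'bag'
  Word 9: 'book'
  Word 10: 'walks'
  Word 11: 'under'
Total words: 11

11


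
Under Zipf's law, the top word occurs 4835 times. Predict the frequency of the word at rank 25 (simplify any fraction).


Zipf's law: freq(rank) = f1 / rank
f1 = 4835, rank = 25
freq = 4835 / 25
GCD(4835, 25) = 5
Simplified: 967/5

967/5


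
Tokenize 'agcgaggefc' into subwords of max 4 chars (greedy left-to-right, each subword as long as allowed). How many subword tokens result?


'agcgaggefc' has 10 characters.
Chunking with max size 4:
  Chunk 1: 'agcg' (positions 0-3)
  Chunk 2: 'agge' (positions 4-7)
  Chunk 3: 'fc' (positions 8-9)
Total chunks: ceil(10 / 4) = 3

3


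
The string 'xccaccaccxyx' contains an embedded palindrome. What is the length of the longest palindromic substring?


Scanning 'xccaccaccxyx' for palindromic substrings.
Substring at positions 0-9: 'xccaccaccx'.
Check: reverse('xccaccaccx') = 'xccaccaccx' -> palindrome confirmed.
Neighbouring characters ('-' / 'y') break symmetry, so it cannot extend further.
No longer palindromic substring exists; longest length = 10

10


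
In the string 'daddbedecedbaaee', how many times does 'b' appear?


Scanning 'daddbedecedbaaee' for 'b':
  Position 4: 'b' -> MATCH (count: 1)
  Position 11: 'b' -> MATCH (count: 2)
Total occurrences of 'b': 2

2


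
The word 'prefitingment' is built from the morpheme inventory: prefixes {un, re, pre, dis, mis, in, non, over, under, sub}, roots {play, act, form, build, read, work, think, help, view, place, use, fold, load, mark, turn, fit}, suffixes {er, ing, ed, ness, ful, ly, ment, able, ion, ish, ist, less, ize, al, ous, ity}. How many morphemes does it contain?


Segmenting 'prefitingment' against the inventory:
  'pre' -> prefix (morpheme 1)
  'fit' -> root (morpheme 2)
  'ing' -> suffix (morpheme 3)
  'ment' -> suffix (morpheme 4)
Total morphemes: 4

4


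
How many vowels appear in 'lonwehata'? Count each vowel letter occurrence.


Scanning each character of 'lonwehata':
  Position 1: 'l' -> consonant (running count: 0)
  Position 2: 'o' -> vowel (running count: 1)
  Position 3: 'n' -> consonant (running count: 1)
  Position 4: 'w' -> consonant (running count: 1)
  Position 5: 'e' -> vowel (running count: 2)
  Position 6: 'h' -> consonant (running count: 2)
  Position 7: 'a' -> vowel (running count: 3)
  Position 8: 't' -> consonant (running count: 3)
  Position 9: 'a' -> vowel (running count: 4)
Total vowels: 4

4


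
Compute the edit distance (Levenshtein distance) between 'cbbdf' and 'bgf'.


Building DP table for s1='cbbdf' (len 5) and s2='bgf' (len 3):
       b  g  f
    0  1  2  3
  c 1  1  2  3
  b 2  1  2  3
  b 3  2  2  3
  d 4  3  3  3
  f 5  4  4  3
Edit distance = dp[5][3] = 3

3


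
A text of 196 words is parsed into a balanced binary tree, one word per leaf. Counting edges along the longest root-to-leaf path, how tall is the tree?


In a balanced binary tree with n leaves the deepest leaf is ceil(log2(n)) edges below the root.
log2(196) = 7.6147
ceil(7.6147) = 8
height (edges) = 8

8


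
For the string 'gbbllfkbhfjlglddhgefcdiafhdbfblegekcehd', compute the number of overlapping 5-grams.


String 'gbbllfkbhfjlglddhgefcdiafhdbfblegekcehd' has length L = 39.
Number of overlapping n-grams = L - n + 1
Substituting: 39 - 5 + 1 = 35

35


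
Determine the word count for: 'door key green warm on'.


Counting words by splitting on spaces:
  Word 1: 'door'
  Word 2: 'key'
  Word 3: 'green'
  Word 4: 'warm'
  Word 5: 'on'
Total words: 5

5


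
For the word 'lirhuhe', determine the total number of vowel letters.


Scanning each character of 'lirhuhe':
  Position 1: 'l' -> consonant (running count: 0)
  Position 2: 'i' -> vowel (running count: 1)
  Position 3: 'r' -> consonant (running count: 1)
  Position 4: 'h' -> consonant (running count: 1)
  Position 5: 'u' -> vowel (running count: 2)
  Position 6: 'h' -> consonant (running count: 2)
  Position 7: 'e' -> vowel (running count: 3)
Total vowels: 3

3


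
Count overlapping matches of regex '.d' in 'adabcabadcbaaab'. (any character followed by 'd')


Pattern: .d means any character followed by 'd'.
Scanning 'adabcabadcbaaab' position-by-position:
  Pos 0: window 'ad' -> MATCH
  Pos 1: window 'da' -> no
  Pos 2: window 'ab' -> no
  Pos 3: window 'bc' -> no
  Pos 4: window 'ca' -> no
  Pos 5: window 'ab' -> no
  Pos 6: window 'ba' -> no
  Pos 7: window 'ad' -> MATCH
  Pos 8: window 'dc' -> no
  Pos 9: window 'cb' -> no
  Pos 10: window 'ba' -> no
  Pos 11: window 'aa' -> no
  Pos 12: window 'aa' -> no
  Pos 13: window 'ab' -> no
  Pos 14: window 'b' -> no
Total matches: 2

2


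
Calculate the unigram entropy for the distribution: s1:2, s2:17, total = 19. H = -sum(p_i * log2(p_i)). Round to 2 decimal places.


Computing entropy H = -sum(p_i * log2(p_i)):
  s1: p = 2/19 = 0.1053, -p*log2(p) = 0.3419
  s2: p = 17/19 = 0.8947, -p*log2(p) = 0.1436
H = sum of terms = 0.4855
Rounded to 2 decimals: 0.49

0.49


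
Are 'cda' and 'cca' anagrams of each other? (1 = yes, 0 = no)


Sort characters of 'cda': 'acd'
Sort characters of 'cca': 'acc'
Sorted forms differ -> they are NOT anagrams
Result: 0

0


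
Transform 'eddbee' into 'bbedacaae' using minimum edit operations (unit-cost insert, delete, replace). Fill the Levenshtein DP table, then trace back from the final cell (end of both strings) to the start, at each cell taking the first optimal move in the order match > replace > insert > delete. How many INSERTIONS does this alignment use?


Edit distance = 6. Backtracking from cell (6, 9) with preference match > replace > insert > delete,
then listing the resulting alignment 'eddbee' -> 'bbedacaae' left to right:
  Step 1: insert 'b' [insertion #1]
  Step 2: insert 'b' [insertion #2]
  Step 3: keep 'e'
  Step 4: keep 'd'
  Step 5: insert 'a' [insertion #3]
  Step 6: replace d->c
  Step 7: replace b->a
  Step 8: replace e->a
  Step 9: keep 'e'
Total insertions: 3

3


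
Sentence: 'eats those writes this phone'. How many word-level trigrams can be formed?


Word trigrams from [5] words:
  Trigram 1: (eats those writes)
  Trigram 2: (those writes this)
  Trigram 3: (writes this phone)
Total word trigrams: 5 - 2 = 3

3


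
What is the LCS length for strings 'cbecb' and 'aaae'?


DP table for LCS of 'cbecb' and 'aaae':
       a  a  a  e
    0  0  0  0  0
  c 0  0  0  0  0
  b 0  0  0  0  0
  e 0  0  0  0  1
  c 0  0  0  0  1
  b 0  0  0  0  1
LCS: 'e'
LCS length = 1

1


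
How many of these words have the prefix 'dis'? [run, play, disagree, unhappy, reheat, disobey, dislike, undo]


Checking each word for prefix 'dis':
  'run' -> no (count: 0)
  'play' -> no (count: 0)
  'disagree' -> YES, starts with 'dis' (count: 1)
  'unhappy' -> no (count: 1)
  'reheat' -> no (count: 1)
  'disobey' -> YES, starts with 'dis' (count: 2)
  'dislike' -> YES, starts with 'dis' (count: 3)
  'undo' -> no (count: 3)
Total with prefix 'dis': 3

3


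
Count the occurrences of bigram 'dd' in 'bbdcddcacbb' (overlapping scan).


Scanning 'bbdcddcacbb' for bigram 'dd':
  Position 0: 'bb' -> no
  Position 1: 'bd' -> no
  Position 2: 'dc' -> no
  Position 3: 'cd' -> no
  Position 4: 'dd' -> MATCH
  Position 5: 'dc' -> no
  Position 6: 'ca' -> no
  Position 7: 'ac' -> no
  Position 8: 'cb' -> no
  Position 9: 'bb' -> no
Total matches: 1

1


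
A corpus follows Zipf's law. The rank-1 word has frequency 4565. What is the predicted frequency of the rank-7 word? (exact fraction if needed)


Zipf's law: freq(rank) = f1 / rank
f1 = 4565, rank = 7
freq = 4565 / 7
GCD(4565, 7) = 1
Simplified: 4565/7

4565/7


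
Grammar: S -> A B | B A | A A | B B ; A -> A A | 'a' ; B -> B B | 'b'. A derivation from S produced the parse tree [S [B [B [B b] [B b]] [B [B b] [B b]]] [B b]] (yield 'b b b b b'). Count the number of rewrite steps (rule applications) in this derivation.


Every bracketed nonterminal node [X ...] in the tree is produced by exactly one rule application.
Reading the tree off as a leftmost derivation:
  Step 1: S  =>  B B   (applied S -> B B)
  Step 2: B B  =>  B B B   (applied B -> B B)
  Step 3: B B B  =>  B B B B   (applied B -> B B)
  Step 4: B B B B  =>  b B B B   (applied B -> b)
  Step 5: b B B B  =>  b b B B   (applied B -> b)
  Step 6: b b B B  =>  b b B B B   (applied B -> B B)
  Step 7: b b B B B  =>  b b b B B   (applied B -> b)
  Step 8: b b b B B  =>  b b b b B   (applied B -> b)
  Step 9: b b b b B  =>  b b b b b   (applied B -> b)
Final yield: b b b b b
Total rewrite steps: 9

9


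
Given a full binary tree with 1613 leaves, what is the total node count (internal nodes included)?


Leaf nodes (terminals): 1613
Internal nodes = n - 1 = 1613 - 1 = 1612
Total = leaves + internal = 1613 + 1612 = 3225

3225


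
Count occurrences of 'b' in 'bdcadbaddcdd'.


Scanning 'bdcadbaddcdd' for 'b':
  Position 0: 'b' -> MATCH (count: 1)
  Position 5: 'b' -> MATCH (count: 2)
Total occurrences of 'b': 2

2


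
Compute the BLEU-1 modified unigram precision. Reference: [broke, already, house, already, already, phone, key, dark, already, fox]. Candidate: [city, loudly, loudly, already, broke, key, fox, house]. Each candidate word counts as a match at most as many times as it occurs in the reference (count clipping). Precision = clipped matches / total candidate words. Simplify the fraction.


Reference word counts: {'already': 4, 'broke': 1, 'dark': 1, 'fox': 1, 'house': 1, 'key': 1, 'phone': 1}
Checking each candidate word (with clipping):
  'city' -> not in reference -> no match (matches: 0)
  'loudly' -> not in reference -> no match (matches: 0)
  'loudly' -> not in reference -> no match (matches: 0)
  'already' -> in reference (ref count 4, used 1/4) -> match (matches: 1)
  'broke' -> in reference (ref count 1, used 1/1) -> match (matches: 2)
  'key' -> in reference (ref count 1, used 1/1) -> match (matches: 3)
  'fox' -> in reference (ref count 1, used 1/1) -> match (matches: 4)
  'house' -> in reference (ref count 1, used 1/1) -> match (matches: 5)
Clipped matches: 5, Candidate length: 8
Precision = 5/8

5/8


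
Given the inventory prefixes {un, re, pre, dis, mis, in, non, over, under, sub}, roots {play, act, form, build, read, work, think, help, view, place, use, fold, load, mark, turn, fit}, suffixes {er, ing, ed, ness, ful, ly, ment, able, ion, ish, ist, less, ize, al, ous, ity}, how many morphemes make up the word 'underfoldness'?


Segmenting 'underfoldness' against the inventory:
  'under' -> prefix (morpheme 1)
  'fold' -> root (morpheme 2)
  'ness' -> suffix (morpheme 3)
Total morphemes: 3

3


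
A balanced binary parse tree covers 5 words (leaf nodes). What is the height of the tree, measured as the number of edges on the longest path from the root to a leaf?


In a balanced binary tree with n leaves the deepest leaf is ceil(log2(n)) edges below the root.
log2(5) = 2.3219
ceil(2.3219) = 3
height (edges) = 3

3


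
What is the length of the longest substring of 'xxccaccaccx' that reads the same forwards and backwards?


Scanning 'xxccaccaccx' for palindromic substrings.
Substring at positions 1-10: 'xccaccaccx'.
Check: reverse('xccaccaccx') = 'xccaccaccx' -> palindrome confirmed.
Neighbouring characters ('x' / '-') break symmetry, so it cannot extend further.
No longer palindromic substring exists; longest length = 10

10


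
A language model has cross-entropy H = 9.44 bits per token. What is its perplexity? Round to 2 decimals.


Perplexity formula: PP = 2^H
H = 9.44
PP = 2^9.44
Decompose: 2^9.44 = 2^9 * 2^0.44
2^9 = 512, 2^0.44 ~ 1.3566043
PP ~ 512 * 1.3566043 = 694.5814016
Rounded to 2 decimals: 694.58

694.58


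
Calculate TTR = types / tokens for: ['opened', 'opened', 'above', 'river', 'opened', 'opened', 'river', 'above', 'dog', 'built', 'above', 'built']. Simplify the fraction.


Tokens: 12
Unique types: ('above', 'built', 'dog', 'opened', 'river') = 5
TTR = 5/12
Already in lowest terms.

5/12


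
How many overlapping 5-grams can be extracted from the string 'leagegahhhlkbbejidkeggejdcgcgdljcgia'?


String 'leagegahhhlkbbejidkeggejdcgcgdljcgia' has length L = 36.
Number of overlapping n-grams = L - n + 1
Substituting: 36 - 5 + 1 = 32

32


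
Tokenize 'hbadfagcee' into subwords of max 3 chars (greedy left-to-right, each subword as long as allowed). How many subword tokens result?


'hbadfagcee' has 10 characters.
Chunking with max size 3:
  Chunk 1: 'hba' (positions 0-2)
  Chunk 2: 'dfa' (positions 3-5)
  Chunk 3: 'gce' (positions 6-8)
  Chunk 4: 'e' (positions 9-9)
Total chunks: ceil(10 / 3) = 4

4


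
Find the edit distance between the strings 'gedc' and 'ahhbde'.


Building DP table for s1='gedc' (len 4) and s2='ahhbde' (len 6):
       a  h  h  b  d  e
    0  1  2  3  4  5  6
  g 1  1  2  3  4  5  6
  e 2  2  2  3  4  5  5
  d 3  3  3  3  4  4  5
  c 4  4  4  4  4  5  5
Edit distance = dp[4][6] = 5

5


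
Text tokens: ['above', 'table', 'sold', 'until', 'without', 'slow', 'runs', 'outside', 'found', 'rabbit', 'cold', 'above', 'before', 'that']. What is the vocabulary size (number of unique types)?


Listing all tokens and tracking unique types:
  Token 1: 'above' -> NEW (unique so far: 1)
  Token 2: 'table' -> NEW (unique so far: 2)
  Token 3: 'sold' -> NEW (unique so far: 3)
  Token 4: 'until' -> NEW (unique so far: 4)
  Token 5: 'without' -> NEW (unique so far: 5)
  Token 6: 'slow' -> NEW (unique so far: 6)
  Token 7: 'runs' -> NEW (unique so far: 7)
  Token 8: 'outside' -> NEW (unique so far: 8)
  Token 9: 'found' -> NEW (unique so far: 9)
  Token 10: 'rabbit' -> NEW (unique so far: 10)
  Token 11: 'cold' -> NEW (unique so far: 11)
  Token 12: 'above' -> duplicate (unique so far: 11)
  Token 13: 'before' -> NEW (unique so far: 12)
  Token 14: 'that' -> NEW (unique so far: 13)
Unique types: ('above', 'before', 'cold', 'found', 'outside', 'rabbit', 'runs', 'slow', 'sold', 'table', 'that', 'until', 'without')
Vocabulary size: 13

13


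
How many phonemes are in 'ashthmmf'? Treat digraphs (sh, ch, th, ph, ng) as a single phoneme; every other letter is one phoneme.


Parsing 'ashthmmf' greedily, digraphs first:
  'a' -> vowel phoneme (phonemes so far: 1)
  'sh' -> digraph (1 consonant phoneme) (phonemes so far: 2)
  'th' -> digraph (1 consonant phoneme) (phonemes so far: 3)
  'm' -> consonant phoneme (phonemes so far: 4)
  'm' -> consonant phoneme (phonemes so far: 5)
  'f' -> consonant phoneme (phonemes so far: 6)
Total phonemes: 6

6


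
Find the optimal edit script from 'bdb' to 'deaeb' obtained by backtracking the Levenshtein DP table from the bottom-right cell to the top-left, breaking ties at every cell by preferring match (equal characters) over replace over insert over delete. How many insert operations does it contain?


Edit distance = 4. Backtracking from cell (3, 5) with preference match > replace > insert > delete,
then listing the resulting alignment 'bdb' -> 'deaeb' left to right:
  Step 1: insert 'd' [insertion #1]
  Step 2: insert 'e' [insertion #2]
  Step 3: replace b->a
  Step 4: replace d->e
  Step 5: keep 'b'
Total insertions: 2

2


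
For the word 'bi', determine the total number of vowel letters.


Scanning each character of 'bi':
  Position 1: 'b' -> consonant (running count: 0)
  Position 2: 'i' -> vowel (running count: 1)
Total vowels: 1

1


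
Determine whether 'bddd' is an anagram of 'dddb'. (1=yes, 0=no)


Sort characters of 'bddd': 'bddd'
Sort characters of 'dddb': 'bddd'
Sorted forms match -> they ARE anagrams
Result: 1

1


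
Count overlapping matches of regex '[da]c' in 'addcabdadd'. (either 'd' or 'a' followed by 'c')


Pattern: [da]c means either 'd' or 'a' followed by 'c'.
Scanning 'addcabdadd' position-by-position:
  Pos 0: window 'ad' -> no
  Pos 1: window 'dd' -> no
  Pos 2: window 'dc' -> MATCH
  Pos 3: window 'ca' -> no
  Pos 4: window 'ab' -> no
  Pos 5: window 'bd' -> no
  Pos 6: window 'da' -> no
  Pos 7: window 'ad' -> no
  Pos 8: window 'dd' -> no
  Pos 9: window 'd' -> no
Total matches: 1

1


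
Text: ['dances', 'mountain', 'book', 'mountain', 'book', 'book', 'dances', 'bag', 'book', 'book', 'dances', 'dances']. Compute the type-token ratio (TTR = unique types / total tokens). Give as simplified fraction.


Tokens: 12
Unique types: ('bag', 'book', 'dances', 'mountain') = 4
TTR = 4/12
Simplify: divide both by 4 -> 1/3
TTR = 1/3

1/3


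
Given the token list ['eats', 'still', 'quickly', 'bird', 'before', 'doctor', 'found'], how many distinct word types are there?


Listing all tokens and tracking unique types:
  Token 1: 'eats' -> NEW (unique so far: 1)
  Token 2: 'still' -> NEW (unique so far: 2)
  Token 3: 'quickly' -> NEW (unique so far: 3)
  Token 4: 'bird' -> NEW (unique so far: 4)
  Token 5: 'before' -> NEW (unique so far: 5)
  Token 6: 'doctor' -> NEW (unique so far: 6)
  Token 7: 'found' -> NEW (unique so far: 7)
Unique types: ('before', 'bird', 'doctor', 'eats', 'found', 'quickly', 'still')
Vocabulary size: 7

7


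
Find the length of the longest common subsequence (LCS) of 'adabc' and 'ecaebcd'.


DP table for LCS of 'adabc' and 'ecaebcd':
       e  c  a  e  b  c  d
    0  0  0  0  0  0  0  0
  a 0  0  0  1  1  1  1  1
  d 0  0  0  1  1  1  1  2
  a 0  0  0  1  1  1  1  2
  b 0  0  0  1  1  2  2  2
  c 0  0  1  1  1  2  3  3
LCS: 'abc'
LCS length = 3

3


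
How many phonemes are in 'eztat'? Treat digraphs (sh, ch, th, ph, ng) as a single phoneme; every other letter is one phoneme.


Parsing 'eztat' greedily, digraphs first:
  'e' -> vowel phoneme (phonemes so far: 1)
  'z' -> consonant phoneme (phonemes so far: 2)
  't' -> consonant phoneme (phonemes so far: 3)
  'a' -> vowel phoneme (phonemes so far: 4)
  't' -> consonant phoneme (phonemes so far: 5)
Total phonemes: 5

5


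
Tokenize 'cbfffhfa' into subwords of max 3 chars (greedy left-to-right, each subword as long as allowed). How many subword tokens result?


'cbfffhfa' has 8 characters.
Chunking with max size 3:
  Chunk 1: 'cbf' (positions 0-2)
  Chunk 2: 'ffh' (positions 3-5)
  Chunk 3: 'fa' (positions 6-7)
Total chunks: ceil(8 / 3) = 3

3


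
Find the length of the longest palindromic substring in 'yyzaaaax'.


Scanning 'yyzaaaax' for palindromic substrings.
Substring at positions 3-6: 'aaaa'.
Check: reverse('aaaa') = 'aaaa' -> palindrome confirmed.
Neighbouring characters ('z' / 'x') break symmetry, so it cannot extend further.
No longer palindromic substring exists; longest length = 4

4


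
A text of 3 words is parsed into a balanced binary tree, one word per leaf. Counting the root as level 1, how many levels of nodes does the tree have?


In a balanced binary tree with n leaves the deepest leaf is ceil(log2(n)) edges below the root,
so counting node levels inclusive of root and leaves gives ceil(log2(n)) + 1 levels.
log2(3) = 1.5850
ceil(1.5850) = 2
levels = 2 + 1 = 3

3


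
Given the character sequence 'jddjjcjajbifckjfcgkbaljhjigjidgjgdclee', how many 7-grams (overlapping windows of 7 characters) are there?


String 'jddjjcjajbifckjfcgkbaljhjigjidgjgdclee' has length L = 38.
Number of overlapping n-grams = L - n + 1
Substituting: 38 - 7 + 1 = 32

32


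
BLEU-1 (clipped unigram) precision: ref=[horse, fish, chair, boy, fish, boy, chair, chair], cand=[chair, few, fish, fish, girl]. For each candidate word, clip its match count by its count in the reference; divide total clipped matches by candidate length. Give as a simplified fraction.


Reference word counts: {'boy': 2, 'chair': 3, 'fish': 2, 'horse': 1}
Checking each candidate word (with clipping):
  'chair' -> in reference (ref count 3, used 1/3) -> match (matches: 1)
  'few' -> not in reference -> no match (matches: 1)
  'fish' -> in reference (ref count 2, used 1/2) -> match (matches: 2)
  'fish' -> in reference (ref count 2, used 2/2) -> match (matches: 3)
  'girl' -> not in reference -> no match (matches: 3)
Clipped matches: 3, Candidate length: 5
Precision = 3/5

3/5


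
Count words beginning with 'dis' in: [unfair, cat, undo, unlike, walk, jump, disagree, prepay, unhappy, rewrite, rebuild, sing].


Checking each word for prefix 'dis':
  'unfair' -> no (count: 0)
  'cat' -> no (count: 0)
  'undo' -> no (count: 0)
  'unlike' -> no (count: 0)
  'walk' -> no (count: 0)
  'jump' -> no (count: 0)
  'disagree' -> YES, starts with 'dis' (count: 1)
  'prepay' -> no (count: 1)
  'unhappy' -> no (count: 1)
  'rewrite' -> no (count: 1)
  'rebuild' -> no (count: 1)
  'sing' -> no (count: 1)
Total with prefix 'dis': 1

1


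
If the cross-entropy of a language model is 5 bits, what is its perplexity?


Perplexity formula: PP = 2^H
H = 5
PP = 2^5
Steps: 2^1 = 2, 2^2 = 4, 2^3 = 8, 2^4 = 16, 2^5 = 32
PP = 32

32


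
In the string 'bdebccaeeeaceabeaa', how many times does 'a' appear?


Scanning 'bdebccaeeeaceabeaa' for 'a':
  Position 6: 'a' -> MATCH (count: 1)
  Position 10: 'a' -> MATCH (count: 2)
  Position 13: 'a' -> MATCH (count: 3)
  Position 16: 'a' -> MATCH (count: 4)
  Position 17: 'a' -> MATCH (count: 5)
Total occurrences of 'a': 5

5


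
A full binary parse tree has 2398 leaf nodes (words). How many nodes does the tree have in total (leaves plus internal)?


Leaf nodes (terminals): 2398
Internal nodes = n - 1 = 2398 - 1 = 2397
Total = leaves + internal = 2398 + 2397 = 4795

4795


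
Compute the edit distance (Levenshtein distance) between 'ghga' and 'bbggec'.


Building DP table for s1='ghga' (len 4) and s2='bbggec' (len 6):
       b  b  g  g  e  c
    0  1  2  3  4  5  6
  g 1  1  2  2  3  4  5
  h 2  2  2  3  3  4  5
  g 3  3  3  2  3  4  5
  a 4  4  4  3  3  4  5
Edit distance = dp[4][6] = 5

5


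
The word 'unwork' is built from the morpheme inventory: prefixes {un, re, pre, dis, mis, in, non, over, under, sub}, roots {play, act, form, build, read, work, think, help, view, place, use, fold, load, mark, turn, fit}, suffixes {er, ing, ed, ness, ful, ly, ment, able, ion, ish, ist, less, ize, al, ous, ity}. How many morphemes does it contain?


Segmenting 'unwork' against the inventory:
  'un' -> prefix (morpheme 1)
  'work' -> root (morpheme 2)
Total morphemes: 2

2


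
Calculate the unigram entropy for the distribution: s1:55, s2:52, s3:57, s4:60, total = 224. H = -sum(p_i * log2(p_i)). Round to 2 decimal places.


Computing entropy H = -sum(p_i * log2(p_i)):
  s1: p = 55/224 = 0.2455, -p*log2(p) = 0.4975
  s2: p = 52/224 = 0.2321, -p*log2(p) = 0.4891
  s3: p = 57/224 = 0.2545, -p*log2(p) = 0.5024
  s4: p = 60/224 = 0.2679, -p*log2(p) = 0.5091
H = sum of terms = 1.9981
Rounded to 2 decimals: 2.00

2.00


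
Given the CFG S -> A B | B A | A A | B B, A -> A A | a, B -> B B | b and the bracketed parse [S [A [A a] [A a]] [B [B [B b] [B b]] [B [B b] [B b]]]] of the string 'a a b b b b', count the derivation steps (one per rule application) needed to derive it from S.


Every bracketed nonterminal node [X ...] in the tree is produced by exactly one rule application.
Reading the tree off as a leftmost derivation:
  Step 1: S  =>  A B   (applied S -> A B)
  Step 2: A B  =>  A A B   (applied A -> A A)
  Step 3: A A B  =>  a A B   (applied A -> a)
  Step 4: a A B  =>  a a B   (applied A -> a)
  Step 5: a a B  =>  a a B B   (applied B -> B B)
  Step 6: a a B B  =>  a a B B B   (applied B -> B B)
  Step 7: a a B B B  =>  a a b B B   (applied B -> b)
  Step 8: a a b B B  =>  a a b b B   (applied B -> b)
  Step 9: a a b b B  =>  a a b b B B   (applied B -> B B)
  Step 10: a a b b B B  =>  a a b b b B   (applied B -> b)
  Step 11: a a b b b B  =>  a a b b b b   (applied B -> b)
Final yield: a a b b b b
Total rewrite steps: 11

11


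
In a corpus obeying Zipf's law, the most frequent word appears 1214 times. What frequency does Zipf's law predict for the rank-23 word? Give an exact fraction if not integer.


Zipf's law: freq(rank) = f1 / rank
f1 = 1214, rank = 23
freq = 1214 / 23
GCD(1214, 23) = 1
Simplified: 1214/23

1214/23


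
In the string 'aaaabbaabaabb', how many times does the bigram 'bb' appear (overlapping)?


Scanning 'aaaabbaabaabb' for bigram 'bb':
  Position 0: 'aa' -> no
  Position 1: 'aa' -> no
  Position 2: 'aa' -> no
  Position 3: 'ab' -> no
  Position 4: 'bb' -> MATCH
  Position 5: 'ba' -> no
  Position 6: 'aa' -> no
  Position 7: 'ab' -> no
  Position 8: 'ba' -> no
  Position 9: 'aa' -> no
  Position 10: 'ab' -> no
  Position 11: 'bb' -> MATCH
Total matches: 2

2


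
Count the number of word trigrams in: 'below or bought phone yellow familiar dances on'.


Word trigrams from [8] words:
  Trigram 1: (below or bought)
  Trigram 2: (or bought phone)
  Trigram 3: (bought phone yellow)
  Trigram 4: (phone yellow familiar)
  Trigram 5: (yellow familiar dances)
  Trigram 6: (familiar dances on)
Total word trigrams: 8 - 2 = 6

6


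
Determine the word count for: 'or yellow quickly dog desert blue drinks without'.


Counting words by splitting on spaces:
  Word 1: 'or'
  Word 2: 'yellow'
  Word 3: 'quickly'
  Word 4: 'dog'
  Word 5: 'desert'
  Word 6: 'blue'
  Word 7: 'drinks'
  Word 8: 'without'
Total words: 8

8
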